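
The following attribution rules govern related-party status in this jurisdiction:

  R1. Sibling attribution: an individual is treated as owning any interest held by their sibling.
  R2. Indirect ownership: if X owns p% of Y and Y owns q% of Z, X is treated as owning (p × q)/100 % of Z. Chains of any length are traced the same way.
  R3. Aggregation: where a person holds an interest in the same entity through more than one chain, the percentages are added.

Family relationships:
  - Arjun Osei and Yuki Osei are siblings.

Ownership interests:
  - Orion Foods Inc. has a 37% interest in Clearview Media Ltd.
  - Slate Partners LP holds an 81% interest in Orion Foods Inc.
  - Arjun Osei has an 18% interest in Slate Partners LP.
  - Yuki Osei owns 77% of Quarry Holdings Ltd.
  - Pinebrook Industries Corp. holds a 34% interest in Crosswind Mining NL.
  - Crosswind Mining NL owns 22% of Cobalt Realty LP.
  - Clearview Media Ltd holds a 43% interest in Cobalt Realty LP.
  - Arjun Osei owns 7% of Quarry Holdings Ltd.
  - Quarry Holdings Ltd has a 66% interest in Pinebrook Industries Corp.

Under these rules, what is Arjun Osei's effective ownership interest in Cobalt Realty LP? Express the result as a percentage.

By sibling attribution (R1), Arjun Osei is treated as also owning Yuki Osei's interest in Quarry Holdings Ltd, giving 7% + 77% = 84%.
Chain via Slate Partners LP → Orion Foods Inc. → Clearview Media Ltd (R2): 18% × 81% × 37% × 43% = 2.319678% of Cobalt Realty LP.
Chain via Quarry Holdings Ltd → Pinebrook Industries Corp. → Crosswind Mining NL (R2): 84% × 66% × 34% × 22% = 4.146912% of Cobalt Realty LP.
Aggregating (R3): 2.319678% + 4.146912% = 6.46659%.

6.46659%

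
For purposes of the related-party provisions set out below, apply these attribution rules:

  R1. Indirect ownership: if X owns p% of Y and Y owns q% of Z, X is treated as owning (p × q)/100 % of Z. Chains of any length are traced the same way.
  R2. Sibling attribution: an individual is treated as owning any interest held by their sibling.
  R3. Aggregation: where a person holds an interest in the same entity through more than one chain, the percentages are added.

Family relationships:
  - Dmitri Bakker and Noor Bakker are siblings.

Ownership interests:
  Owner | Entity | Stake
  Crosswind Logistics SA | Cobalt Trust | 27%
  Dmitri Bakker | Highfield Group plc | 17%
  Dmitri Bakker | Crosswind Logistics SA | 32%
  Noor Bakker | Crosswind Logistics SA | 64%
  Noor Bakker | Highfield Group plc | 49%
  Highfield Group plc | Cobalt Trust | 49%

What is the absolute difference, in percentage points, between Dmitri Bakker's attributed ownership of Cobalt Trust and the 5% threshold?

By sibling attribution (R2), Dmitri Bakker is treated as also owning Noor Bakker's interest in Crosswind Logistics SA, giving 32% + 64% = 96%.
By sibling attribution (R2), Dmitri Bakker is treated as also owning Noor Bakker's interest in Highfield Group plc, giving 17% + 49% = 66%.
Chain via Crosswind Logistics SA (R1): 96% × 27% = 25.92% of Cobalt Trust.
Chain via Highfield Group plc (R1): 66% × 49% = 32.34% of Cobalt Trust.
Aggregating (R3): 25.92% + 32.34% = 58.26%.
58.26% exceeds the 5% threshold by 53.26 percentage points.

53.26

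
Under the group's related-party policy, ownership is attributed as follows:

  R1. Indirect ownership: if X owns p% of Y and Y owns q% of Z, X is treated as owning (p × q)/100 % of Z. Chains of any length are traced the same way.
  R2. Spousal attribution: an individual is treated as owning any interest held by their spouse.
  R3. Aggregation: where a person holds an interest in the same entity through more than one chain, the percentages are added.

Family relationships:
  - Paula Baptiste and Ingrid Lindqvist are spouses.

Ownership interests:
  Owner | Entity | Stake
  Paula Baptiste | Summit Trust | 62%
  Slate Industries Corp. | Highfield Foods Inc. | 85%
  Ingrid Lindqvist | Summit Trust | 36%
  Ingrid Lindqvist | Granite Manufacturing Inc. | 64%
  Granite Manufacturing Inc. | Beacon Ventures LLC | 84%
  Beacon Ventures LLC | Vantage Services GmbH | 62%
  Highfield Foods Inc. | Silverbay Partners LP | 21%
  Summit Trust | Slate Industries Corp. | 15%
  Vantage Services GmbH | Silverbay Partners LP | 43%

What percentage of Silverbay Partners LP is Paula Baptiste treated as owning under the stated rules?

16.956366%

By spousal attribution (R2), Paula Baptiste is treated as also owning Ingrid Lindqvist's interest in Summit Trust, giving 62% + 36% = 98%.
By spousal attribution (R2), Paula Baptiste is treated as owning Ingrid Lindqvist's 64% interest in Granite Manufacturing Inc.
Chain via Summit Trust → Slate Industries Corp. → Highfield Foods Inc. (R1): 98% × 15% × 85% × 21% = 2.62395% of Silverbay Partners LP.
Chain via Granite Manufacturing Inc. → Beacon Ventures LLC → Vantage Services GmbH (R1): 64% × 84% × 62% × 43% = 14.332416% of Silverbay Partners LP.
Aggregating (R3): 2.62395% + 14.332416% = 16.956366%.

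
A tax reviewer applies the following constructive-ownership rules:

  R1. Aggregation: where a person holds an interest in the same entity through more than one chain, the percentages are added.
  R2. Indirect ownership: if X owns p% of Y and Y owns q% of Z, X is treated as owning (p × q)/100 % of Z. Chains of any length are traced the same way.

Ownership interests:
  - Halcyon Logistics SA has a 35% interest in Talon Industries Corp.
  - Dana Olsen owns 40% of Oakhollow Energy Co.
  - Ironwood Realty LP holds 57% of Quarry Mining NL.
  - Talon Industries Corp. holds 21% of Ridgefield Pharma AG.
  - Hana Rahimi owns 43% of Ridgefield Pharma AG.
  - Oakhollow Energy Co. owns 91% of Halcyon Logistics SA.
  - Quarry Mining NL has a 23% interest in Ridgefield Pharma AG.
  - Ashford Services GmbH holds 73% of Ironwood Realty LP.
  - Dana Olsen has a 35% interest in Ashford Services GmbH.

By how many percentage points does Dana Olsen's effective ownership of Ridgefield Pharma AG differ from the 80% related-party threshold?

73.974995

Chain via Ashford Services GmbH → Ironwood Realty LP → Quarry Mining NL (R2): 35% × 73% × 57% × 23% = 3.349605% of Ridgefield Pharma AG.
Chain via Oakhollow Energy Co. → Halcyon Logistics SA → Talon Industries Corp. (R2): 40% × 91% × 35% × 21% = 2.6754% of Ridgefield Pharma AG.
Aggregating (R1): 3.349605% + 2.6754% = 6.025005%.
6.025005% falls short of the 80% threshold by 73.974995 percentage points.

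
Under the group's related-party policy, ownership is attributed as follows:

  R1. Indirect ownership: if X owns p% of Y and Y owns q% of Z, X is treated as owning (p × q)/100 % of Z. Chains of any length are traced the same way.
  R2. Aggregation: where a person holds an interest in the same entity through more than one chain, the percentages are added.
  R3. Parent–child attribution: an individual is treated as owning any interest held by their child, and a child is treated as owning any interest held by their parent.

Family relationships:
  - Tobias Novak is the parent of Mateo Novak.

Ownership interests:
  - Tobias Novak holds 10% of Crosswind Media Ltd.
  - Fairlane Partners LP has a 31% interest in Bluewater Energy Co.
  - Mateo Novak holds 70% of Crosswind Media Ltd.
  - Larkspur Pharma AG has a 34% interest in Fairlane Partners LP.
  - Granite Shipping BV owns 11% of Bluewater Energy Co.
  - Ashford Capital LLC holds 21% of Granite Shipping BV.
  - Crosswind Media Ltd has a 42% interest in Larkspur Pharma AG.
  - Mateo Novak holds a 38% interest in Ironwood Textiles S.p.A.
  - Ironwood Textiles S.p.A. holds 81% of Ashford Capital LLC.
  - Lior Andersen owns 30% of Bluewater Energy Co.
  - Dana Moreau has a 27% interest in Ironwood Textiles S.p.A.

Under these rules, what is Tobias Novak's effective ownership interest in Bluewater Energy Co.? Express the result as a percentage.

4.252458%

By parent–child attribution (R3), Tobias Novak is treated as also owning Mateo Novak's interest in Crosswind Media Ltd, giving 10% + 70% = 80%.
By parent–child attribution (R3), Tobias Novak is treated as owning Mateo Novak's 38% interest in Ironwood Textiles S.p.A.
Chain via Crosswind Media Ltd → Larkspur Pharma AG → Fairlane Partners LP (R1): 80% × 42% × 34% × 31% = 3.54144% of Bluewater Energy Co.
Chain via Ironwood Textiles S.p.A. → Ashford Capital LLC → Granite Shipping BV (R1): 38% × 81% × 21% × 11% = 0.711018% of Bluewater Energy Co.
Aggregating (R2): 3.54144% + 0.711018% = 4.252458%.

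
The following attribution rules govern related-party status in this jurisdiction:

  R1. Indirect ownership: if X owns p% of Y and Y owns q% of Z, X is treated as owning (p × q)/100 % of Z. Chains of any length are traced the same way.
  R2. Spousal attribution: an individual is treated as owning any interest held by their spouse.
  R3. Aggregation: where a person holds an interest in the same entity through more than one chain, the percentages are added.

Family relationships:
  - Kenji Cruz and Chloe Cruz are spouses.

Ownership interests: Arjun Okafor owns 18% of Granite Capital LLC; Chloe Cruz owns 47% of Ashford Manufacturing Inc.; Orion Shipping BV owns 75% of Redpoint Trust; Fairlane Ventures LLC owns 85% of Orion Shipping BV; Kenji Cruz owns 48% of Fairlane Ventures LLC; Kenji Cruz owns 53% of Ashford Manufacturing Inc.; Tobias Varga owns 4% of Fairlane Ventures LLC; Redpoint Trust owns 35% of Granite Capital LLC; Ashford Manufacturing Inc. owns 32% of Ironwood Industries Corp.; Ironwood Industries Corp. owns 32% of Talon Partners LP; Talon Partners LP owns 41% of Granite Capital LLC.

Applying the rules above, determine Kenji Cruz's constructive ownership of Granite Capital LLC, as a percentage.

By spousal attribution (R2), Kenji Cruz is treated as also owning Chloe Cruz's interest in Ashford Manufacturing Inc, giving 53% + 47% = 100%.
Chain via Ashford Manufacturing Inc. → Ironwood Industries Corp. → Talon Partners LP (R1): 100% × 32% × 32% × 41% = 4.1984% of Granite Capital LLC.
Chain via Fairlane Ventures LLC → Orion Shipping BV → Redpoint Trust (R1): 48% × 85% × 75% × 35% = 10.71% of Granite Capital LLC.
Aggregating (R3): 4.1984% + 10.71% = 14.9084%.

14.9084%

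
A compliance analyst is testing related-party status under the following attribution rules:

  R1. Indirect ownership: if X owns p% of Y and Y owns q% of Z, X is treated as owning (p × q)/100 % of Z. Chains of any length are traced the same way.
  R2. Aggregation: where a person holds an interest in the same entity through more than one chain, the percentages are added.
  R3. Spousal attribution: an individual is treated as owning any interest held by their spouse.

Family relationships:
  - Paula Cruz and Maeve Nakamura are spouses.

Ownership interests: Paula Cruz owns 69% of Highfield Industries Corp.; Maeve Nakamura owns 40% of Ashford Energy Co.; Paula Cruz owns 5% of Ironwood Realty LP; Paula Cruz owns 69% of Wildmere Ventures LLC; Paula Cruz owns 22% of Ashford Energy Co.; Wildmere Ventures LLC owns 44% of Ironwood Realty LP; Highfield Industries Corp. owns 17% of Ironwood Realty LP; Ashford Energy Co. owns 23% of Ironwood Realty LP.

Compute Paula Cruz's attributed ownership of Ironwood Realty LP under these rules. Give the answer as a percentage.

61.35%

By spousal attribution (R3), Paula Cruz is treated as also owning Maeve Nakamura's interest in Ashford Energy Co, giving 22% + 40% = 62%.
Chain via Wildmere Ventures LLC (R1): 69% × 44% = 30.36% of Ironwood Realty LP.
Chain via Ashford Energy Co. (R1): 62% × 23% = 14.26% of Ironwood Realty LP.
Chain via Highfield Industries Corp. (R1): 69% × 17% = 11.73% of Ironwood Realty LP.
Direct interest in Ironwood Realty LP: 5%.
Aggregating (R2): 30.36% + 14.26% + 11.73% + 5% = 61.35%.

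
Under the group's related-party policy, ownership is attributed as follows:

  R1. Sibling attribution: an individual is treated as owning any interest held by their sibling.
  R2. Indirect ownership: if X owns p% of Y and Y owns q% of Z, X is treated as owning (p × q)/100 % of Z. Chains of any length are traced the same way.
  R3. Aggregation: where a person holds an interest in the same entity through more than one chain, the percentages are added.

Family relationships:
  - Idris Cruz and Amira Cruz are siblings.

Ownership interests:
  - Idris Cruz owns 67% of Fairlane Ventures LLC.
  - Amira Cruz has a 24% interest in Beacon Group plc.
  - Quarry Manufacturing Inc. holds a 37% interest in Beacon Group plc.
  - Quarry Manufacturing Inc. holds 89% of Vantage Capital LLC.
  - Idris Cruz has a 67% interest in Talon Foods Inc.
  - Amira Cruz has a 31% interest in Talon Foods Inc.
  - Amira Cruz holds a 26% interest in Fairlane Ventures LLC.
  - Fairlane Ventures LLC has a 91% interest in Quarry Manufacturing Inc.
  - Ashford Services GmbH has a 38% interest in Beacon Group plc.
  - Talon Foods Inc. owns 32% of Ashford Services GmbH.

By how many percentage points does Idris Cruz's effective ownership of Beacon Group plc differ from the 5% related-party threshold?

62.2299

By sibling attribution (R1), Idris Cruz is treated as also owning Amira Cruz's interest in Fairlane Ventures LLC, giving 67% + 26% = 93%.
By sibling attribution (R1), Idris Cruz is treated as also owning Amira Cruz's interest in Talon Foods Inc, giving 67% + 31% = 98%.
By sibling attribution (R1), Idris Cruz is treated as owning Amira Cruz's 24% interest in Beacon Group plc.
Chain via Fairlane Ventures LLC → Quarry Manufacturing Inc. (R2): 93% × 91% × 37% = 31.3131% of Beacon Group plc.
Chain via Talon Foods Inc. → Ashford Services GmbH (R2): 98% × 32% × 38% = 11.9168% of Beacon Group plc.
Direct interest in Beacon Group plc: 24%.
Aggregating (R3): 31.3131% + 11.9168% + 24% = 67.2299%.
67.2299% exceeds the 5% threshold by 62.2299 percentage points.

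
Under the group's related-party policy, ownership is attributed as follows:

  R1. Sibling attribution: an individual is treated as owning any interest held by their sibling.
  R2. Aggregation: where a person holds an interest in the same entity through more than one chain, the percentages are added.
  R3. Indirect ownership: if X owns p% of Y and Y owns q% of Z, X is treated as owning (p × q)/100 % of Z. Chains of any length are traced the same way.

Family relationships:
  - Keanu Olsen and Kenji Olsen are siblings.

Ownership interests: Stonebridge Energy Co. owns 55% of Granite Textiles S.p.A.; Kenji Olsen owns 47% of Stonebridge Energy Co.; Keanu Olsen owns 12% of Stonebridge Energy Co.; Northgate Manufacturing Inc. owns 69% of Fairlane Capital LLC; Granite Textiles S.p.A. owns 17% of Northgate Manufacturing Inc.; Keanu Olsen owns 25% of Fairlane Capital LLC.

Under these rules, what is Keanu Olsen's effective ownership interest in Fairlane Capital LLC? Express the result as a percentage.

By sibling attribution (R1), Keanu Olsen is treated as also owning Kenji Olsen's interest in Stonebridge Energy Co, giving 12% + 47% = 59%.
Chain via Stonebridge Energy Co. → Granite Textiles S.p.A. → Northgate Manufacturing Inc. (R3): 59% × 55% × 17% × 69% = 3.806385% of Fairlane Capital LLC.
Direct interest in Fairlane Capital LLC: 25%.
Aggregating (R2): 3.806385% + 25% = 28.806385%.

28.806385%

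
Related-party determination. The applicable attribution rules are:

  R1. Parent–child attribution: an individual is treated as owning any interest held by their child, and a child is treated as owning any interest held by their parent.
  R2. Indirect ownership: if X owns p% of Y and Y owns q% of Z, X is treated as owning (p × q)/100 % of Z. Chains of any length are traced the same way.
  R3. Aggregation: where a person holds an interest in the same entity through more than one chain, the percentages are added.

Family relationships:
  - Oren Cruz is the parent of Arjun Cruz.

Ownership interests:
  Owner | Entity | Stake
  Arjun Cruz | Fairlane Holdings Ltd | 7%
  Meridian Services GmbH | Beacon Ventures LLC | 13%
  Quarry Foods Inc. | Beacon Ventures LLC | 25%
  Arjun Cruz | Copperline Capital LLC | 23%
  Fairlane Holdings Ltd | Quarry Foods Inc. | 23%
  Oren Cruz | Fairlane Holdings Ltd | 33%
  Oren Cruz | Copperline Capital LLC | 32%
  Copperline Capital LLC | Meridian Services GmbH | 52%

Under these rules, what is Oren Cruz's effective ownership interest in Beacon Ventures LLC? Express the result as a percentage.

6.018%

By parent–child attribution (R1), Oren Cruz is treated as also owning Arjun Cruz's interest in Fairlane Holdings Ltd, giving 33% + 7% = 40%.
By parent–child attribution (R1), Oren Cruz is treated as also owning Arjun Cruz's interest in Copperline Capital LLC, giving 32% + 23% = 55%.
Chain via Fairlane Holdings Ltd → Quarry Foods Inc. (R2): 40% × 23% × 25% = 2.3% of Beacon Ventures LLC.
Chain via Copperline Capital LLC → Meridian Services GmbH (R2): 55% × 52% × 13% = 3.718% of Beacon Ventures LLC.
Aggregating (R3): 2.3% + 3.718% = 6.018%.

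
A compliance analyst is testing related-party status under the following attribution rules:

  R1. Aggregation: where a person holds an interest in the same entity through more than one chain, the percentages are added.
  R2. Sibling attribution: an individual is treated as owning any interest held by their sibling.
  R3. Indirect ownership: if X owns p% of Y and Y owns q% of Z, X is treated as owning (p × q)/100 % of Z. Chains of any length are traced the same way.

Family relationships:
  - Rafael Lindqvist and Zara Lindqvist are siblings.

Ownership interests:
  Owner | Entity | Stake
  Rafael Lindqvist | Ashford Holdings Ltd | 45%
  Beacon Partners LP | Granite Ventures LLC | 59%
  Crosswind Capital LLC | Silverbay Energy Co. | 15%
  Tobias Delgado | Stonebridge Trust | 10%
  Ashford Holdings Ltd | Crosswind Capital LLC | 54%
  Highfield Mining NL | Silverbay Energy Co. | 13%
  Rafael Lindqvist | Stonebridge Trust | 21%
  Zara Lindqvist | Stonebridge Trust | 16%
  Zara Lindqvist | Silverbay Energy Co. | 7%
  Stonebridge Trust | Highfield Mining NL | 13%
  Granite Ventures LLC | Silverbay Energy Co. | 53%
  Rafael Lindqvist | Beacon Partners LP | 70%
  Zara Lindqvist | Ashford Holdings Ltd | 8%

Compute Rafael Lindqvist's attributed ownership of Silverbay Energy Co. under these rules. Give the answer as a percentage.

By sibling attribution (R2), Rafael Lindqvist is treated as also owning Zara Lindqvist's interest in Ashford Holdings Ltd, giving 45% + 8% = 53%.
By sibling attribution (R2), Rafael Lindqvist is treated as also owning Zara Lindqvist's interest in Stonebridge Trust, giving 21% + 16% = 37%.
By sibling attribution (R2), Rafael Lindqvist is treated as owning Zara Lindqvist's 7% interest in Silverbay Energy Co.
Chain via Beacon Partners LP → Granite Ventures LLC (R3): 70% × 59% × 53% = 21.889% of Silverbay Energy Co.
Chain via Ashford Holdings Ltd → Crosswind Capital LLC (R3): 53% × 54% × 15% = 4.293% of Silverbay Energy Co.
Chain via Stonebridge Trust → Highfield Mining NL (R3): 37% × 13% × 13% = 0.6253% of Silverbay Energy Co.
Direct interest in Silverbay Energy Co: 7%.
Aggregating (R1): 21.889% + 4.293% + 0.6253% + 7% = 33.8073%.

33.8073%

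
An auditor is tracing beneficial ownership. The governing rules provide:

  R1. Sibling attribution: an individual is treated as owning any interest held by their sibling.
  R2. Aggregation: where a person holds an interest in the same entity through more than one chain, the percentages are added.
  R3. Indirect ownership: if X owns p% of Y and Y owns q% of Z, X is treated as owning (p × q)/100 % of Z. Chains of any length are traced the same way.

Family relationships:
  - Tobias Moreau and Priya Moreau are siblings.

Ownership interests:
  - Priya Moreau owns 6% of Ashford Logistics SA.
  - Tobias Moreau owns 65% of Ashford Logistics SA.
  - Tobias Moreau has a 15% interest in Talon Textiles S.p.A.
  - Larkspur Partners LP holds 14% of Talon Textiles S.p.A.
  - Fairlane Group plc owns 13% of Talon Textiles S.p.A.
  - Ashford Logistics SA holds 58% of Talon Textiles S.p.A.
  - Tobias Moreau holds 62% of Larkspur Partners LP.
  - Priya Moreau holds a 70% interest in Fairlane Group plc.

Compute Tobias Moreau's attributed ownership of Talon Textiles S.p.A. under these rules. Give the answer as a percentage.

By sibling attribution (R1), Tobias Moreau is treated as also owning Priya Moreau's interest in Ashford Logistics SA, giving 65% + 6% = 71%.
By sibling attribution (R1), Tobias Moreau is treated as owning Priya Moreau's 70% interest in Fairlane Group plc.
Chain via Larkspur Partners LP (R3): 62% × 14% = 8.68% of Talon Textiles S.p.A.
Chain via Ashford Logistics SA (R3): 71% × 58% = 41.18% of Talon Textiles S.p.A.
Direct interest in Talon Textiles S.p.A: 15%.
Chain via Fairlane Group plc (R3): 70% × 13% = 9.1% of Talon Textiles S.p.A.
Aggregating (R2): 8.68% + 41.18% + 15% + 9.1% = 73.96%.

73.96%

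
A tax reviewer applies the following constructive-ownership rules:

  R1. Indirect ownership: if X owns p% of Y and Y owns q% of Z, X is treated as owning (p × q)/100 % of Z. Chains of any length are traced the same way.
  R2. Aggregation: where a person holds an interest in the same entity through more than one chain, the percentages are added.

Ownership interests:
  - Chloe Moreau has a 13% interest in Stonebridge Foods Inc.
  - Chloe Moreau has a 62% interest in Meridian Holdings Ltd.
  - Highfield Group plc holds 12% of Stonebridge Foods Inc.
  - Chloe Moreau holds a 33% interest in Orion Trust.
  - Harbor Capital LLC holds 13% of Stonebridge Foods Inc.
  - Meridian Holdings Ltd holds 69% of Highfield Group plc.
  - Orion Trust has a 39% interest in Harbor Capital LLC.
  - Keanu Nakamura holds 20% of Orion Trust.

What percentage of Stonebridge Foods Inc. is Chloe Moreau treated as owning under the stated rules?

19.8067%

Chain via Meridian Holdings Ltd → Highfield Group plc (R1): 62% × 69% × 12% = 5.1336% of Stonebridge Foods Inc.
Chain via Orion Trust → Harbor Capital LLC (R1): 33% × 39% × 13% = 1.6731% of Stonebridge Foods Inc.
Direct interest in Stonebridge Foods Inc: 13%.
Aggregating (R2): 5.1336% + 1.6731% + 13% = 19.8067%.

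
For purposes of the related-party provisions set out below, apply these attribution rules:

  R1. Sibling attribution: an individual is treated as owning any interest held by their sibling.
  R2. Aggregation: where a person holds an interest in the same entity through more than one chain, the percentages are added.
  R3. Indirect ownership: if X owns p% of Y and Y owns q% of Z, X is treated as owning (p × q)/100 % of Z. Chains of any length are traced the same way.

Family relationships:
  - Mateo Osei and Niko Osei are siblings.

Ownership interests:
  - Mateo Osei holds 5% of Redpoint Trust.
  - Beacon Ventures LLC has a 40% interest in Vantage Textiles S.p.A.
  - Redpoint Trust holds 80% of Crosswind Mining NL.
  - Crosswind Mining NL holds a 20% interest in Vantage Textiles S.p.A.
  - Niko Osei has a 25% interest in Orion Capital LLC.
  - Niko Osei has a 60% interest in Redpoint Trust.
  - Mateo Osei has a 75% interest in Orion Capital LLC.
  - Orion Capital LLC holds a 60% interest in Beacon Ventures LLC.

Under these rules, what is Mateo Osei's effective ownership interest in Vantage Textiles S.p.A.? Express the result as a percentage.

By sibling attribution (R1), Mateo Osei is treated as also owning Niko Osei's interest in Redpoint Trust, giving 5% + 60% = 65%.
By sibling attribution (R1), Mateo Osei is treated as also owning Niko Osei's interest in Orion Capital LLC, giving 75% + 25% = 100%.
Chain via Redpoint Trust → Crosswind Mining NL (R3): 65% × 80% × 20% = 10.4% of Vantage Textiles S.p.A.
Chain via Orion Capital LLC → Beacon Ventures LLC (R3): 100% × 60% × 40% = 24% of Vantage Textiles S.p.A.
Aggregating (R2): 10.4% + 24% = 34.4%.

34.4%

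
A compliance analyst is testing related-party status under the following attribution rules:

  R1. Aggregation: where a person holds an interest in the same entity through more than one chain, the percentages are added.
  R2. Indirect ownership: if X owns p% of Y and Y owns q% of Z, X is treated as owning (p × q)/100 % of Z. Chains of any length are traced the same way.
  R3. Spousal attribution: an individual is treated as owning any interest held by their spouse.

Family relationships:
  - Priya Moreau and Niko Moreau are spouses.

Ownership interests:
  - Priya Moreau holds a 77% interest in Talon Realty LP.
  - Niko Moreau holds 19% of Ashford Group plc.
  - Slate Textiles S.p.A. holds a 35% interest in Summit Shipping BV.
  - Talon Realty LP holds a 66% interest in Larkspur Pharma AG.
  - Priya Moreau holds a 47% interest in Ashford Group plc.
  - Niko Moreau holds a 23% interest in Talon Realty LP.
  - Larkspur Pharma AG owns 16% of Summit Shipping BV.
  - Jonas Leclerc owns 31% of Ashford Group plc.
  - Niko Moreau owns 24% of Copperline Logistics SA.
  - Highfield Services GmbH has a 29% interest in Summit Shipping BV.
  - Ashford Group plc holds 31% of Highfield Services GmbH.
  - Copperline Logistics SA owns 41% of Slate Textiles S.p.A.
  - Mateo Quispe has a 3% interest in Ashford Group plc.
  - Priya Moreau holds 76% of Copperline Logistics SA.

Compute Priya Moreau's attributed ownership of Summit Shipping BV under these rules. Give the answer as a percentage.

30.8434%

By spousal attribution (R3), Priya Moreau is treated as also owning Niko Moreau's interest in Talon Realty LP, giving 77% + 23% = 100%.
By spousal attribution (R3), Priya Moreau is treated as also owning Niko Moreau's interest in Ashford Group plc, giving 47% + 19% = 66%.
By spousal attribution (R3), Priya Moreau is treated as also owning Niko Moreau's interest in Copperline Logistics SA, giving 76% + 24% = 100%.
Chain via Talon Realty LP → Larkspur Pharma AG (R2): 100% × 66% × 16% = 10.56% of Summit Shipping BV.
Chain via Ashford Group plc → Highfield Services GmbH (R2): 66% × 31% × 29% = 5.9334% of Summit Shipping BV.
Chain via Copperline Logistics SA → Slate Textiles S.p.A. (R2): 100% × 41% × 35% = 14.35% of Summit Shipping BV.
Aggregating (R1): 10.56% + 5.9334% + 14.35% = 30.8434%.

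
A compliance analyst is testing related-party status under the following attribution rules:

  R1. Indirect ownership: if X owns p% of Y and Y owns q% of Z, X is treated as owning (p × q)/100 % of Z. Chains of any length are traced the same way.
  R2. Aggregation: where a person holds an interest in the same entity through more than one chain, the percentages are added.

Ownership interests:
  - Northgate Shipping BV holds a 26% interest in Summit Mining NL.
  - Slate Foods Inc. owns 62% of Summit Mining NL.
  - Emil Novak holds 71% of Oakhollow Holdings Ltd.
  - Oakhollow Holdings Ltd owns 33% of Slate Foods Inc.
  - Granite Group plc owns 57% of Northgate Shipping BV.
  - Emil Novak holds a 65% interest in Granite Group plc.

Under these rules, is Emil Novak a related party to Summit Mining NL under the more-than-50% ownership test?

No

Chain via Granite Group plc → Northgate Shipping BV (R1): 65% × 57% × 26% = 9.633% of Summit Mining NL.
Chain via Oakhollow Holdings Ltd → Slate Foods Inc. (R1): 71% × 33% × 62% = 14.5266% of Summit Mining NL.
Aggregating (R2): 9.633% + 14.5266% = 24.1596%.
24.1596% does not exceed the 50% threshold, so Emil is not a related party to Summit Mining NL.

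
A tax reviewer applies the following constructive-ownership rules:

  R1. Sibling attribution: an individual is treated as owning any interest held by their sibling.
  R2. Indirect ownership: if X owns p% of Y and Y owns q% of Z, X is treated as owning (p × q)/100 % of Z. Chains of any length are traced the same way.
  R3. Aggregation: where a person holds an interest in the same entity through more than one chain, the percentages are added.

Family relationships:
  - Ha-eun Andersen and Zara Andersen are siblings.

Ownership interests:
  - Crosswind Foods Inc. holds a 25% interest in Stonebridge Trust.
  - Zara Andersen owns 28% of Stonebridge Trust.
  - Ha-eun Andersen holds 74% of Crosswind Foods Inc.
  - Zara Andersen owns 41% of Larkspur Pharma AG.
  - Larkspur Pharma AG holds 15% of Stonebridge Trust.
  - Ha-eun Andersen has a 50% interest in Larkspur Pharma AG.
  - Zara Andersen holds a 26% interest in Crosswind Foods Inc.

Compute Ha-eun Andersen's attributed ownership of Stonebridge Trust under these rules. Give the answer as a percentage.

By sibling attribution (R1), Ha-eun Andersen is treated as also owning Zara Andersen's interest in Larkspur Pharma AG, giving 50% + 41% = 91%.
By sibling attribution (R1), Ha-eun Andersen is treated as also owning Zara Andersen's interest in Crosswind Foods Inc, giving 74% + 26% = 100%.
By sibling attribution (R1), Ha-eun Andersen is treated as owning Zara Andersen's 28% interest in Stonebridge Trust.
Chain via Larkspur Pharma AG (R2): 91% × 15% = 13.65% of Stonebridge Trust.
Chain via Crosswind Foods Inc. (R2): 100% × 25% = 25% of Stonebridge Trust.
Direct interest in Stonebridge Trust: 28%.
Aggregating (R3): 13.65% + 25% + 28% = 66.65%.

66.65%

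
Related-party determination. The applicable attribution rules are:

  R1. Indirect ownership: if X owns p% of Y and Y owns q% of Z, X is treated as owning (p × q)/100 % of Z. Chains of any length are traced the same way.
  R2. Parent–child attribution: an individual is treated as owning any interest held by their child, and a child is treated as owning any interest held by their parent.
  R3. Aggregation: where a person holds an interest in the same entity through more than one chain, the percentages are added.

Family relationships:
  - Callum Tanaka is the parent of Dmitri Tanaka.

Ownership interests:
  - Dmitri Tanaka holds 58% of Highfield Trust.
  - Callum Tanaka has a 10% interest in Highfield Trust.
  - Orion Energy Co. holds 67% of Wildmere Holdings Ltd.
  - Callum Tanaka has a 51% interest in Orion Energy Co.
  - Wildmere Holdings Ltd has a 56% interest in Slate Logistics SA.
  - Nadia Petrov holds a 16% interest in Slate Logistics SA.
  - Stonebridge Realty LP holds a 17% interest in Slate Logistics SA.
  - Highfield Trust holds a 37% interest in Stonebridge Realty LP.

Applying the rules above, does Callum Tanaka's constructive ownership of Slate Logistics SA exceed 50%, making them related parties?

By parent–child attribution (R2), Callum Tanaka is treated as also owning Dmitri Tanaka's interest in Highfield Trust, giving 10% + 58% = 68%.
Chain via Orion Energy Co. → Wildmere Holdings Ltd (R1): 51% × 67% × 56% = 19.1352% of Slate Logistics SA.
Chain via Highfield Trust → Stonebridge Realty LP (R1): 68% × 37% × 17% = 4.2772% of Slate Logistics SA.
Aggregating (R3): 19.1352% + 4.2772% = 23.4124%.
23.4124% does not exceed the 50% threshold, so Callum is not a related party to Slate Logistics SA.

No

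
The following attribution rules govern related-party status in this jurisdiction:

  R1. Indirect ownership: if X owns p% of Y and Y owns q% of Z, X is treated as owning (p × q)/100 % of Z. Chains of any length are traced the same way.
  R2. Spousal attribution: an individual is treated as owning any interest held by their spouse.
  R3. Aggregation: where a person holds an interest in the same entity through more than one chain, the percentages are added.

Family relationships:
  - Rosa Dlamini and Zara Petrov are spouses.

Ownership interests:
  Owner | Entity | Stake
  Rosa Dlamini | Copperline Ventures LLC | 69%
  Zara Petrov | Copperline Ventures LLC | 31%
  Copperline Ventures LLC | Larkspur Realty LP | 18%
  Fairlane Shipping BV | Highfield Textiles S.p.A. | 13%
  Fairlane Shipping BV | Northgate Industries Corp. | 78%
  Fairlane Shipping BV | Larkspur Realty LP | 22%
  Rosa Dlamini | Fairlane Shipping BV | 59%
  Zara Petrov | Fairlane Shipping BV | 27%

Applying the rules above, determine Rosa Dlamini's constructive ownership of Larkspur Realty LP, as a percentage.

36.92%

By spousal attribution (R2), Rosa Dlamini is treated as also owning Zara Petrov's interest in Fairlane Shipping BV, giving 59% + 27% = 86%.
By spousal attribution (R2), Rosa Dlamini is treated as also owning Zara Petrov's interest in Copperline Ventures LLC, giving 69% + 31% = 100%.
Chain via Fairlane Shipping BV (R1): 86% × 22% = 18.92% of Larkspur Realty LP.
Chain via Copperline Ventures LLC (R1): 100% × 18% = 18% of Larkspur Realty LP.
Aggregating (R3): 18.92% + 18% = 36.92%.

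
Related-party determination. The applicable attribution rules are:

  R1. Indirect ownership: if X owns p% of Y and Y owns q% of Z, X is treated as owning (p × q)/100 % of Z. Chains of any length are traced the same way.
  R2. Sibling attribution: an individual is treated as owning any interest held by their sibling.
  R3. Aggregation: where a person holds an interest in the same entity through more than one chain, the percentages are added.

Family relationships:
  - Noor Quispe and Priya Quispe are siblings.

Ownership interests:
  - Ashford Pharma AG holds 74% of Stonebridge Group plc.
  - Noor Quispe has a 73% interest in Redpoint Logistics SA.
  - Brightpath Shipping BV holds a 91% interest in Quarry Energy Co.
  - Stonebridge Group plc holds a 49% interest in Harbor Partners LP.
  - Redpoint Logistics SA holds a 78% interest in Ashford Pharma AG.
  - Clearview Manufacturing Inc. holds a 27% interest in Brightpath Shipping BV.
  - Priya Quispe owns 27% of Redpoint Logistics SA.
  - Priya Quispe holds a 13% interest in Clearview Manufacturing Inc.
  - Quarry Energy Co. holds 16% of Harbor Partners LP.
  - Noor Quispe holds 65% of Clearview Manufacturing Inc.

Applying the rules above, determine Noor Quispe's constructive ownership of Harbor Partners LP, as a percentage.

31.349136%

By sibling attribution (R2), Noor Quispe is treated as also owning Priya Quispe's interest in Redpoint Logistics SA, giving 73% + 27% = 100%.
By sibling attribution (R2), Noor Quispe is treated as also owning Priya Quispe's interest in Clearview Manufacturing Inc, giving 65% + 13% = 78%.
Chain via Redpoint Logistics SA → Ashford Pharma AG → Stonebridge Group plc (R1): 100% × 78% × 74% × 49% = 28.2828% of Harbor Partners LP.
Chain via Clearview Manufacturing Inc. → Brightpath Shipping BV → Quarry Energy Co. (R1): 78% × 27% × 91% × 16% = 3.066336% of Harbor Partners LP.
Aggregating (R3): 28.2828% + 3.066336% = 31.349136%.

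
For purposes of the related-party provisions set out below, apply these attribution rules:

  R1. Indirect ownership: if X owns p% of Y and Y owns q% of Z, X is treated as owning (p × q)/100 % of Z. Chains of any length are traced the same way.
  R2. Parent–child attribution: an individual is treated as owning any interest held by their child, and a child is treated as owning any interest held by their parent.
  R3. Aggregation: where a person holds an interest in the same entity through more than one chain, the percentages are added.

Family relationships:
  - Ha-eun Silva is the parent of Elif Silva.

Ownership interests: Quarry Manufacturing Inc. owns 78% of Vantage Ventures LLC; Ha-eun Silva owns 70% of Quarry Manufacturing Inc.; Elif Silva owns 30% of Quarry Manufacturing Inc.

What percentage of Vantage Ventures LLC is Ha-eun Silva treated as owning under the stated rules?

By parent–child attribution (R2), Ha-eun Silva is treated as also owning Elif Silva's interest in Quarry Manufacturing Inc, giving 70% + 30% = 100%.
Chain via Quarry Manufacturing Inc. (R1): 100% × 78% = 78% of Vantage Ventures LLC.

78%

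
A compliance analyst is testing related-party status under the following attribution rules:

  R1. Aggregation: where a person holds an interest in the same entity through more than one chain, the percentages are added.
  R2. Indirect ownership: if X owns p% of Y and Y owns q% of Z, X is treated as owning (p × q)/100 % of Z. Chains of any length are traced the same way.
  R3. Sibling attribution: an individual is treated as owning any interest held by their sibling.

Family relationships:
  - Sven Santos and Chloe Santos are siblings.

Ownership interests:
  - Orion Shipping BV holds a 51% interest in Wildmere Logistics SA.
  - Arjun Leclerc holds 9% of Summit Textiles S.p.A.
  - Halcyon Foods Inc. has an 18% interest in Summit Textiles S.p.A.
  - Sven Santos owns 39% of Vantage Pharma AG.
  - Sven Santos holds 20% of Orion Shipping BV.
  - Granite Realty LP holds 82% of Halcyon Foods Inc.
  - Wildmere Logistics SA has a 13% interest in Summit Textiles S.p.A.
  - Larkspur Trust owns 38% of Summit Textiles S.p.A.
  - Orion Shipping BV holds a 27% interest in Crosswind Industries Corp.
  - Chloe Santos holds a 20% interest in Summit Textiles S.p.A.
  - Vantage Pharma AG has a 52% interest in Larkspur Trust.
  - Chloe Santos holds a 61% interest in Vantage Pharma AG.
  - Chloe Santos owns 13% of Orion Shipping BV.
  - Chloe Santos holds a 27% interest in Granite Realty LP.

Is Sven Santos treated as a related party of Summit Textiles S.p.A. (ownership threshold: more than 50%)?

By sibling attribution (R3), Sven Santos is treated as also owning Chloe Santos's interest in Vantage Pharma AG, giving 39% + 61% = 100%.
By sibling attribution (R3), Sven Santos is treated as also owning Chloe Santos's interest in Orion Shipping BV, giving 20% + 13% = 33%.
By sibling attribution (R3), Sven Santos is treated as owning Chloe Santos's 27% interest in Granite Realty LP.
By sibling attribution (R3), Sven Santos is treated as owning Chloe Santos's 20% interest in Summit Textiles S.p.A.
Chain via Vantage Pharma AG → Larkspur Trust (R2): 100% × 52% × 38% = 19.76% of Summit Textiles S.p.A.
Chain via Orion Shipping BV → Wildmere Logistics SA (R2): 33% × 51% × 13% = 2.1879% of Summit Textiles S.p.A.
Chain via Granite Realty LP → Halcyon Foods Inc. (R2): 27% × 82% × 18% = 3.9852% of Summit Textiles S.p.A.
Direct interest in Summit Textiles S.p.A: 20%.
Aggregating (R1): 19.76% + 2.1879% + 3.9852% + 20% = 45.9331%.
45.9331% does not exceed the 50% threshold, so Sven is not a related party to Summit Textiles S.p.A.

No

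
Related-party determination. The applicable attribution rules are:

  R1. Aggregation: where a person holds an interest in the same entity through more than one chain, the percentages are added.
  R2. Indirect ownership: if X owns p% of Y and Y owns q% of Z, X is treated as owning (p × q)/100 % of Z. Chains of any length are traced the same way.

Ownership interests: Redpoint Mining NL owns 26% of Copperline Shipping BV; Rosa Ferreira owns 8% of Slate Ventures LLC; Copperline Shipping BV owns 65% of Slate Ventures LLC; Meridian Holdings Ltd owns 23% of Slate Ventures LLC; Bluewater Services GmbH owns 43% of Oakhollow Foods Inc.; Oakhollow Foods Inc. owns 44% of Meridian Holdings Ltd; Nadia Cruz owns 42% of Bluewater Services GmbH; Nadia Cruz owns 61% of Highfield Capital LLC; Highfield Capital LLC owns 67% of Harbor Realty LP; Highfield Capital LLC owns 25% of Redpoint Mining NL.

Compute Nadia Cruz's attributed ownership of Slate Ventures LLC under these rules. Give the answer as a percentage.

4.404922%

Chain via Bluewater Services GmbH → Oakhollow Foods Inc. → Meridian Holdings Ltd (R2): 42% × 43% × 44% × 23% = 1.827672% of Slate Ventures LLC.
Chain via Highfield Capital LLC → Redpoint Mining NL → Copperline Shipping BV (R2): 61% × 25% × 26% × 65% = 2.57725% of Slate Ventures LLC.
Aggregating (R1): 1.827672% + 2.57725% = 4.404922%.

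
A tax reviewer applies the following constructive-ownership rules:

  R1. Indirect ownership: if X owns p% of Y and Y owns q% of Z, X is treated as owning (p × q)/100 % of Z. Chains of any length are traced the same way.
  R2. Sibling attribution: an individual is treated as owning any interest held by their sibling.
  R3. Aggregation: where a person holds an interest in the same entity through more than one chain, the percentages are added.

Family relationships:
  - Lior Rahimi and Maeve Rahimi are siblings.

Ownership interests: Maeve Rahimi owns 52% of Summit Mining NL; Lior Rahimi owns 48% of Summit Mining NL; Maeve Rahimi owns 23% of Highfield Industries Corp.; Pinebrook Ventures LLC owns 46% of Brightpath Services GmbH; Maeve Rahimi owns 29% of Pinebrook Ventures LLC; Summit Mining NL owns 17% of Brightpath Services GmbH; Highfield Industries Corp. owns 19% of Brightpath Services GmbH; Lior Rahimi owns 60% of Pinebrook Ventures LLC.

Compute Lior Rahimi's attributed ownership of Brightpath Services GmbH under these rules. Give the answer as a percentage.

By sibling attribution (R2), Lior Rahimi is treated as also owning Maeve Rahimi's interest in Summit Mining NL, giving 48% + 52% = 100%.
By sibling attribution (R2), Lior Rahimi is treated as also owning Maeve Rahimi's interest in Pinebrook Ventures LLC, giving 60% + 29% = 89%.
By sibling attribution (R2), Lior Rahimi is treated as owning Maeve Rahimi's 23% interest in Highfield Industries Corp.
Chain via Summit Mining NL (R1): 100% × 17% = 17% of Brightpath Services GmbH.
Chain via Pinebrook Ventures LLC (R1): 89% × 46% = 40.94% of Brightpath Services GmbH.
Chain via Highfield Industries Corp. (R1): 23% × 19% = 4.37% of Brightpath Services GmbH.
Aggregating (R3): 17% + 40.94% + 4.37% = 62.31%.

62.31%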